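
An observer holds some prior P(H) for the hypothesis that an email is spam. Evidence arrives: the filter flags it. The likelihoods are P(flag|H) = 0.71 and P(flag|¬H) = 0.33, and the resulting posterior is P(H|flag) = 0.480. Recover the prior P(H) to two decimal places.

P(H) = 0.30

In odds form, posterior odds = prior odds × likelihood ratio, so prior odds = posterior odds ÷ LR.
Posterior odds = 0.480/(1−0.480) = 0.9231. LR = 0.71/0.33 = 2.1515.
Prior odds = 0.9231/2.1515 = 0.4290, so P(H) = 0.4290/(1+0.4290) ≈ 0.30.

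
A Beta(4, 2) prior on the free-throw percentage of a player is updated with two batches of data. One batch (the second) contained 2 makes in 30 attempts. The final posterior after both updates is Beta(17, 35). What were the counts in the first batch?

Sequential conjugate updates are equivalent to a single update on the pooled data, so total successes = posterior α − prior α and total failures = posterior β − prior β.
Total across both batches: 17−4=13 makes, 35−2=33 misses.
Subtract the second batch: 13−2=11 makes and 33−28=5 misses.

11 makes and 5 misses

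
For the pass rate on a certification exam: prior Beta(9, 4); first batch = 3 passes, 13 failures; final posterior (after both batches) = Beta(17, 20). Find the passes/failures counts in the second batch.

Sequential conjugate updates are equivalent to a single update on the pooled data, so total successes = posterior α − prior α and total failures = posterior β − prior β.
Total across both batches: 17−9=8 passes, 20−4=16 failures.
Subtract the first batch: 8−3=5 passes and 16−13=3 failures.

5 passes and 3 failures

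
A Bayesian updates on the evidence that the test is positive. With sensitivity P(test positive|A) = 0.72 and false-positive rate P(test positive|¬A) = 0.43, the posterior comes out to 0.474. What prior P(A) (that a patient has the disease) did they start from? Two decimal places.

P(A) = 0.35

Bayes' rule in odds form gives O(A|E) = O(A)·[P(E|A)/P(E|¬A)], hence O(A) = O(A|E)/LR.
Posterior odds = 0.474/(1−0.474) = 0.9011. LR = 0.72/0.43 = 1.6744.
Prior odds = 0.9011/1.6744 = 0.5382, so P(A) = 0.5382/(1+0.5382) ≈ 0.35.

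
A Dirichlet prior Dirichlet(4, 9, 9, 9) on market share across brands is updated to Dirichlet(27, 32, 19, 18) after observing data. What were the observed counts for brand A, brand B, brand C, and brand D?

For a Dirichlet(α) prior with multinomial counts c, the posterior is Dirichlet(α + c) componentwise.
Counts are posterior − prior componentwise: 27−4=23, 32−9=23, 19−9=10, 18−9=9.

counts (23, 23, 10, 9)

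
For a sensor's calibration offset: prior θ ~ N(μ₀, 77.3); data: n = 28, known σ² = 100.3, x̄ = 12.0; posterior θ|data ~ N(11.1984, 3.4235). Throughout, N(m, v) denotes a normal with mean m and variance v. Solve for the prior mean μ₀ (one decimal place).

μ₀ = -6.1

The posterior mean is a precision-weighted average: μ_n = (τ₀μ₀ + τ_data·x̄)/(τ₀+τ_data), with τ₀=1/σ₀² and τ_data=n/σ².
Here τ₀ = 1/77.3 = 0.012937 and τ_data = 28/100.3 = 0.279163, so τ_n = 0.292100.
Rearranging for μ₀: μ₀ = (μ_n·τ_n − τ_data·x̄)/τ₀ = (11.1984·0.292100 − 0.279163·12.0) / 0.012937 = -0.078903/0.012937 ≈ -6.1.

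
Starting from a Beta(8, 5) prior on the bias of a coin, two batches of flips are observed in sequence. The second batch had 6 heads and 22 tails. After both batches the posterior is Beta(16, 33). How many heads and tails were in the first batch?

2 heads and 6 tails

Because Beta–binomial updating is additive in the counts, the combined data contributed (α_post−α_prior, β_post−β_prior) successes and failures.
Total across both batches: 16−8=8 heads, 33−5=28 tails.
Subtract the second batch: 8−6=2 heads and 28−22=6 tails.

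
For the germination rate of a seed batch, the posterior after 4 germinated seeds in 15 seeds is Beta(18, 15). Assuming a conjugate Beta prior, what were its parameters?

A Beta(α, β) prior with s successes and f failures in binomial data gives a Beta(α+s, β+f) posterior.
Subtract the data counts: 18−4=14, 15−11=4.

Beta(14, 4)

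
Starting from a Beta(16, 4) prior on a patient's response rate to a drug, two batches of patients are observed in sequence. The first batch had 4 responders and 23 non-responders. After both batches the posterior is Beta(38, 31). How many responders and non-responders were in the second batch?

Because Beta–binomial updating is additive in the counts, the combined data contributed (α_post−α_prior, β_post−β_prior) successes and failures.
Total across both batches: 38−16=22 responders, 31−4=27 non-responders.
Subtract the first batch: 22−4=18 responders and 27−23=4 non-responders.

18 responders and 4 non-responders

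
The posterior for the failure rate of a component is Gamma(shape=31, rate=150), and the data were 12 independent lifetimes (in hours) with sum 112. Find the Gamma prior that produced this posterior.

Gamma(shape=19, rate=38)

Gamma–exponential conjugacy: posterior shape = α + n, posterior rate = β + Σtᵢ.
So α = 31 − 12 = 19 and β = 150 − 112 = 38.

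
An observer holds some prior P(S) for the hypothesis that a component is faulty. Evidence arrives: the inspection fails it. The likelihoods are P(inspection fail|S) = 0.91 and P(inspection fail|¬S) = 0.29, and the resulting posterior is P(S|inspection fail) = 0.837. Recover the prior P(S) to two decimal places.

P(S) = 0.62

In odds form, posterior odds = prior odds × likelihood ratio, so prior odds = posterior odds ÷ LR.
Posterior odds = 0.837/(1−0.837) = 5.1350. LR = 0.91/0.29 = 3.1379.
Prior odds = 5.1350/3.1379 = 1.6364, so P(S) = 1.6364/(1+1.6364) ≈ 0.62.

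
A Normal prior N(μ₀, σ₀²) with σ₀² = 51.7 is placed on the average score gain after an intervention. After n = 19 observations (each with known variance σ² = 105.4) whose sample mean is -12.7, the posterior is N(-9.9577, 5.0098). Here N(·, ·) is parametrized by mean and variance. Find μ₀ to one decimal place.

μ₀ = 15.6

The posterior mean is a precision-weighted average: μ_n = (τ₀μ₀ + τ_data·x̄)/(τ₀+τ_data), with τ₀=1/σ₀² and τ_data=n/σ².
Here τ₀ = 1/51.7 = 0.019342 and τ_data = 19/105.4 = 0.180266, so τ_n = 0.199608.
Rearranging for μ₀: μ₀ = (μ_n·τ_n − τ_data·x̄)/τ₀ = (-9.9577·0.199608 − 0.180266·-12.7) / 0.019342 = 0.301742/0.019342 ≈ 15.6.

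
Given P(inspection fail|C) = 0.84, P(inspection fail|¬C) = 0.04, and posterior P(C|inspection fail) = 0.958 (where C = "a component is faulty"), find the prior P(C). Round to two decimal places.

In odds form, posterior odds = prior odds × likelihood ratio, so prior odds = posterior odds ÷ LR.
Posterior odds = 0.958/(1−0.958) = 22.8095. LR = 0.84/0.04 = 21.0000.
Prior odds = 22.8095/21.0000 = 1.0862, so P(C) = 1.0862/(1+1.0862) ≈ 0.52.

P(C) = 0.52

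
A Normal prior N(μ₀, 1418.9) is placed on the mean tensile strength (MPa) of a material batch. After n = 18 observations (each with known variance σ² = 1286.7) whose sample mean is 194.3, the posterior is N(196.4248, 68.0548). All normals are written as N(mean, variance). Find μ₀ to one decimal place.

μ₀ = 238.6

With known observation variance, the Normal–Normal posterior has precision τ_n = τ₀ + n/σ² and mean μ_n = (τ₀μ₀ + (n/σ²)x̄)/τ_n.
Here τ₀ = 1/1418.9 = 0.000705 and τ_data = 18/1286.7 = 0.013989, so τ_n = 0.014694.
Rearranging for μ₀: μ₀ = (μ_n·τ_n − τ_data·x̄)/τ₀ = (196.4248·0.014694 − 0.013989·194.3) / 0.000705 = 0.168203/0.000705 ≈ 238.6.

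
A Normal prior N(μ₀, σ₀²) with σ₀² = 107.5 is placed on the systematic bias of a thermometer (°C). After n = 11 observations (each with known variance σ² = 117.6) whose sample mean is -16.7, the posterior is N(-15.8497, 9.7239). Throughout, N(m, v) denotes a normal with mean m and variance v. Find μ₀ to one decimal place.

μ₀ = -7.3

The posterior mean is a precision-weighted average: μ_n = (τ₀μ₀ + τ_data·x̄)/(τ₀+τ_data), with τ₀=1/σ₀² and τ_data=n/σ².
Here τ₀ = 1/107.5 = 0.009302 and τ_data = 11/117.6 = 0.093537, so τ_n = 0.102839.
Rearranging for μ₀: μ₀ = (μ_n·τ_n − τ_data·x̄)/τ₀ = (-15.8497·0.102839 − 0.093537·-16.7) / 0.009302 = -0.067899/0.009302 ≈ -7.3.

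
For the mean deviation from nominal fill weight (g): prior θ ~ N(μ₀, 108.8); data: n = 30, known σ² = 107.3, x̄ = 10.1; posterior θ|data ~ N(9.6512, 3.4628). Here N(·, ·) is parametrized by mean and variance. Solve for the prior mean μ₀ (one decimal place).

μ₀ = -4.0

The posterior mean is a precision-weighted average: μ_n = (τ₀μ₀ + τ_data·x̄)/(τ₀+τ_data), with τ₀=1/σ₀² and τ_data=n/σ².
Here τ₀ = 1/108.8 = 0.009191 and τ_data = 30/107.3 = 0.279590, so τ_n = 0.288781.
Rearranging for μ₀: μ₀ = (μ_n·τ_n − τ_data·x̄)/τ₀ = (9.6512·0.288781 − 0.279590·10.1) / 0.009191 = -0.036776/0.009191 ≈ -4.0.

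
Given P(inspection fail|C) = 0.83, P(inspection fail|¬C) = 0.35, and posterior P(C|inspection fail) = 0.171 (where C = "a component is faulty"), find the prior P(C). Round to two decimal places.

In odds form, posterior odds = prior odds × likelihood ratio, so prior odds = posterior odds ÷ LR.
Posterior odds = 0.171/(1−0.171) = 0.2063. LR = 0.83/0.35 = 2.3714.
Prior odds = 0.2063/2.3714 = 0.0870, so P(C) = 0.0870/(1+0.0870) ≈ 0.08.

P(C) = 0.08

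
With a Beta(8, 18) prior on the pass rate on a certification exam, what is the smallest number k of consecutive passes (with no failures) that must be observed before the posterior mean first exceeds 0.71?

k = 37

After k passes and 0 failures the posterior is Beta(8+k, 18), with mean (8+k)/(8+18+k).
Set (8+k)/(26+k) > 0.71 and solve: k > (0.71·26 − 8)/(1 − 0.71) = 36.069.
The smallest integer exceeding 36.069 is 37.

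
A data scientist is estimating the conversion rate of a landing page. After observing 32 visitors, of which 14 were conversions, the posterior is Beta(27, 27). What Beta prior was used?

Beta is conjugate to the binomial likelihood: posterior = Beta(α+s, β+f).
Subtract the data counts: 27−14=13, 27−18=9.

Beta(13, 9)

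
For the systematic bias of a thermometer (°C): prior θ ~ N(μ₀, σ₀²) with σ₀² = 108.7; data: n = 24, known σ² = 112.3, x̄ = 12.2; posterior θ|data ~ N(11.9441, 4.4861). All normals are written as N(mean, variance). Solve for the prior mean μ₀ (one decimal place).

The posterior mean is a precision-weighted average: μ_n = (τ₀μ₀ + τ_data·x̄)/(τ₀+τ_data), with τ₀=1/σ₀² and τ_data=n/σ².
Here τ₀ = 1/108.7 = 0.009200 and τ_data = 24/112.3 = 0.213713, so τ_n = 0.222913.
Rearranging for μ₀: μ₀ = (μ_n·τ_n − τ_data·x̄)/τ₀ = (11.9441·0.222913 − 0.213713·12.2) / 0.009200 = 0.055197/0.009200 ≈ 6.0.

μ₀ = 6.0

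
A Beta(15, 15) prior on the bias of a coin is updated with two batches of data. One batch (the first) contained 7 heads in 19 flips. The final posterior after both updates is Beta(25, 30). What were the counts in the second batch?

Sequential conjugate updates are equivalent to a single update on the pooled data, so total successes = posterior α − prior α and total failures = posterior β − prior β.
Total across both batches: 25−15=10 heads, 30−15=15 tails.
Subtract the first batch: 10−7=3 heads and 15−12=3 tails.

3 heads and 3 tails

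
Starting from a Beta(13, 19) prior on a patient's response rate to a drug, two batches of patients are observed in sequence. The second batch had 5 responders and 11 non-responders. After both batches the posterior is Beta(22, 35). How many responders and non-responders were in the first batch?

4 responders and 5 non-responders

Because Beta–binomial updating is additive in the counts, the combined data contributed (α_post−α_prior, β_post−β_prior) successes and failures.
Total across both batches: 22−13=9 responders, 35−19=16 non-responders.
Subtract the second batch: 9−5=4 responders and 16−11=5 non-responders.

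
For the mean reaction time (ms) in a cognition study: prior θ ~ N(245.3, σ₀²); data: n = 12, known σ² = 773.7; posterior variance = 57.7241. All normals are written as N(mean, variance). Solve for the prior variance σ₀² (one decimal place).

For the Normal–Normal model with known σ², precisions add: τ_n = τ₀ + n/σ².
So 1/σ₀² = 1/57.7241 − 12/773.7 = 0.017324 − 0.015510 = 0.001814.
Hence σ₀² = 1/0.001814 ≈ 551.3.

σ₀² = 551.3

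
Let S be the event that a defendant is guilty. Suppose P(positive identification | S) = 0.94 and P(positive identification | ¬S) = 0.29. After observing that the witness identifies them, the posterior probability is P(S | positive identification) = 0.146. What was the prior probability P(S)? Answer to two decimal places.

In odds form, posterior odds = prior odds × likelihood ratio, so prior odds = posterior odds ÷ LR.
Posterior odds = 0.146/(1−0.146) = 0.1710. LR = 0.94/0.29 = 3.2414.
Prior odds = 0.1710/3.2414 = 0.0528, so P(S) = 0.0528/(1+0.0528) ≈ 0.05.

P(S) = 0.05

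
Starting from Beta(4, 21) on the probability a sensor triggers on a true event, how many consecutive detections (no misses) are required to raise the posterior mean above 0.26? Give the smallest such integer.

After k detections and 0 misses the posterior is Beta(4+k, 21), with mean (4+k)/(4+21+k).
Set (4+k)/(25+k) > 0.26 and solve: k > (0.26·25 − 4)/(1 − 0.26) = 3.378.
The smallest integer exceeding 3.378 is 4, and checking k=4: (8)/(29) = 0.2759 > 0.26.

k = 4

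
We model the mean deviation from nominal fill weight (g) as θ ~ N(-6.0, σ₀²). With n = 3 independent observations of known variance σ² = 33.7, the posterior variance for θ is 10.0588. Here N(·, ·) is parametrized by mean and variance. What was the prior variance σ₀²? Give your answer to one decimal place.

σ₀² = 96.2

For the Normal–Normal model with known σ², precisions add: τ_n = τ₀ + n/σ².
So 1/σ₀² = 1/10.0588 − 3/33.7 = 0.099415 − 0.089021 = 0.010394.
Hence σ₀² = 1/0.010394 ≈ 96.2.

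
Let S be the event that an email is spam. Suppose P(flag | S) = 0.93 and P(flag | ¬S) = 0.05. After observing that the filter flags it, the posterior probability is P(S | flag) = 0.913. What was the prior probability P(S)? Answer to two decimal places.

P(S) = 0.36

In odds form, posterior odds = prior odds × likelihood ratio, so prior odds = posterior odds ÷ LR.
Posterior odds = 0.913/(1−0.913) = 10.4943. LR = 0.93/0.05 = 18.6000.
Prior odds = 10.4943/18.6000 = 0.5642, so P(S) = 0.5642/(1+0.5642) ≈ 0.36.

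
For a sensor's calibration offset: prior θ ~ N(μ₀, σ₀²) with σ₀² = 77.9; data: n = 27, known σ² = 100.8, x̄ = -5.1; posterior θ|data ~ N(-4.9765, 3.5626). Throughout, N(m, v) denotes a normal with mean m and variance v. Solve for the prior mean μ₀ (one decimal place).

The posterior mean is a precision-weighted average: μ_n = (τ₀μ₀ + τ_data·x̄)/(τ₀+τ_data), with τ₀=1/σ₀² and τ_data=n/σ².
Here τ₀ = 1/77.9 = 0.012837 and τ_data = 27/100.8 = 0.267857, so τ_n = 0.280694.
Rearranging for μ₀: μ₀ = (μ_n·τ_n − τ_data·x̄)/τ₀ = (-4.9765·0.280694 − 0.267857·-5.1) / 0.012837 = -0.030803/0.012837 ≈ -2.4.

μ₀ = -2.4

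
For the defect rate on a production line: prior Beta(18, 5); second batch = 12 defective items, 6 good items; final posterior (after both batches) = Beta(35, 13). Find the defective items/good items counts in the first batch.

5 defective items and 2 good items

Because Beta–binomial updating is additive in the counts, the combined data contributed (α_post−α_prior, β_post−β_prior) successes and failures.
Total across both batches: 35−18=17 defective items, 13−5=8 good items.
Subtract the second batch: 17−12=5 defective items and 8−6=2 good items.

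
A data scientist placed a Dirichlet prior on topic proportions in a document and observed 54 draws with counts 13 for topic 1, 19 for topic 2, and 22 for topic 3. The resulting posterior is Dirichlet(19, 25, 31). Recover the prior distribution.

Dirichlet(6, 6, 9)

For a Dirichlet(α) prior with multinomial counts c, the posterior is Dirichlet(α + c) componentwise.
Subtract each count from the matching posterior parameter: 19−13=6, 25−19=6, 31−22=9.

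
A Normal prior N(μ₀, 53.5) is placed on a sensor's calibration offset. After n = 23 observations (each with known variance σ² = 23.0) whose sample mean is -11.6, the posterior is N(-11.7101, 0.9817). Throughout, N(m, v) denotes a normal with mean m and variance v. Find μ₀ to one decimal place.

μ₀ = -17.6

With known observation variance, the Normal–Normal posterior has precision τ_n = τ₀ + n/σ² and mean μ_n = (τ₀μ₀ + (n/σ²)x̄)/τ_n.
Here τ₀ = 1/53.5 = 0.018692 and τ_data = 23/23.0 = 1.000000, so τ_n = 1.018692.
Rearranging for μ₀: μ₀ = (μ_n·τ_n − τ_data·x̄)/τ₀ = (-11.7101·1.018692 − 1.000000·-11.6) / 0.018692 = -0.328985/0.018692 ≈ -17.6.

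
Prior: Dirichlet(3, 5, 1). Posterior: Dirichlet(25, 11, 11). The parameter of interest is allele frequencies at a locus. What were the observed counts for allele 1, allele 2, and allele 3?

For a Dirichlet(α) prior with multinomial counts c, the posterior is Dirichlet(α + c) componentwise.
Counts are posterior − prior componentwise: 25−3=22, 11−5=6, 11−1=10.

counts (22, 6, 10)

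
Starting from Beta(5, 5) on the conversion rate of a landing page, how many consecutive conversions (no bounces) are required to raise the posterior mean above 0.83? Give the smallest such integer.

After k conversions and 0 bounces the posterior is Beta(5+k, 5), with mean (5+k)/(5+5+k).
Set (5+k)/(10+k) > 0.83 and solve: k > (0.83·10 − 5)/(1 − 0.83) = 19.412.
The smallest integer exceeding 19.412 is 20, and checking k=20: (25)/(30) = 0.8333 > 0.83.

k = 20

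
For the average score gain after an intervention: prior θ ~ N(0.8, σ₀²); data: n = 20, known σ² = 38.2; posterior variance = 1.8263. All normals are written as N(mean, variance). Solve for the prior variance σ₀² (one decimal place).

σ₀² = 41.7

For the Normal–Normal model with known σ², precisions add: τ_n = τ₀ + n/σ².
So 1/σ₀² = 1/1.8263 − 20/38.2 = 0.547555 − 0.523560 = 0.023995.
Hence σ₀² = 1/0.023995 ≈ 41.7.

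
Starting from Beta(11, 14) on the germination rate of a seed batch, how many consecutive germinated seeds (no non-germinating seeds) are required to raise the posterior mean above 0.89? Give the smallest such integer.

After k germinated seeds and 0 non-germinating seeds the posterior is Beta(11+k, 14), with mean (11+k)/(11+14+k).
Set (11+k)/(25+k) > 0.89 and solve: k > (0.89·25 − 11)/(1 − 0.89) = 102.273.
The smallest integer exceeding 102.273 is 103, and checking k=103: (114)/(128) = 0.8906 > 0.89.

k = 103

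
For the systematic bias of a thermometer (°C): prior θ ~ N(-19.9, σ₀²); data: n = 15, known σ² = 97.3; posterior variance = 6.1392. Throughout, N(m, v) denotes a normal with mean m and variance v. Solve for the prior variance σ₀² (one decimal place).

For the Normal–Normal model with known σ², precisions add: τ_n = τ₀ + n/σ².
So 1/σ₀² = 1/6.1392 − 15/97.3 = 0.162888 − 0.154162 = 0.008726.
Hence σ₀² = 1/0.008726 ≈ 114.6.

σ₀² = 114.6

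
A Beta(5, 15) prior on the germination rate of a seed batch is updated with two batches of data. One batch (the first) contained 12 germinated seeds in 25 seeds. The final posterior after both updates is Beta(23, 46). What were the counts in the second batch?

Because Beta–binomial updating is additive in the counts, the combined data contributed (α_post−α_prior, β_post−β_prior) successes and failures.
Total across both batches: 23−5=18 germinated seeds, 46−15=31 non-germinating seeds.
Subtract the first batch: 18−12=6 germinated seeds and 31−13=18 non-germinating seeds.

6 germinated seeds and 18 non-germinating seeds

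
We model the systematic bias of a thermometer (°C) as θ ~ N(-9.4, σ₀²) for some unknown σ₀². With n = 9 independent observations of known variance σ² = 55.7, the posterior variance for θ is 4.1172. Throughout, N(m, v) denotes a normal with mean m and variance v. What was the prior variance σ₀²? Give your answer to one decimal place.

For the Normal–Normal model with known σ², precisions add: τ_n = τ₀ + n/σ².
So 1/σ₀² = 1/4.1172 − 9/55.7 = 0.242884 − 0.161580 = 0.081304.
Hence σ₀² = 1/0.081304 ≈ 12.3.

σ₀² = 12.3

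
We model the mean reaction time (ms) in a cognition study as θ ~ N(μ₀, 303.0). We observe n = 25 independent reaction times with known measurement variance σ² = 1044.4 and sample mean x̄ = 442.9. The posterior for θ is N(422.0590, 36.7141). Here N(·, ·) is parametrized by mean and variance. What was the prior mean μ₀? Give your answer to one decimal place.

μ₀ = 270.9

With known observation variance, the Normal–Normal posterior has precision τ_n = τ₀ + n/σ² and mean μ_n = (τ₀μ₀ + (n/σ²)x̄)/τ_n.
Here τ₀ = 1/303.0 = 0.003300 and τ_data = 25/1044.4 = 0.023937, so τ_n = 0.027237.
Rearranging for μ₀: μ₀ = (μ_n·τ_n − τ_data·x̄)/τ₀ = (422.0590·0.027237 − 0.023937·442.9) / 0.003300 = 0.893924/0.003300 ≈ 270.9.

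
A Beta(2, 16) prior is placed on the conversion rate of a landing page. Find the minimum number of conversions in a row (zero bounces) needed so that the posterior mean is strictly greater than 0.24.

k = 4

After k conversions and 0 bounces the posterior is Beta(2+k, 16), with mean (2+k)/(2+16+k).
Set (2+k)/(18+k) > 0.24 and solve: k > (0.24·18 − 2)/(1 − 0.24) = 3.053.
The smallest integer exceeding 3.053 is 4.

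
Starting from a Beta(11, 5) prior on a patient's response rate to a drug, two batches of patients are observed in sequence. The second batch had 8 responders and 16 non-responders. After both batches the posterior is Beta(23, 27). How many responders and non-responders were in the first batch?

4 responders and 6 non-responders

Because Beta–binomial updating is additive in the counts, the combined data contributed (α_post−α_prior, β_post−β_prior) successes and failures.
Total across both batches: 23−11=12 responders, 27−5=22 non-responders.
Subtract the second batch: 12−8=4 responders and 22−16=6 non-responders.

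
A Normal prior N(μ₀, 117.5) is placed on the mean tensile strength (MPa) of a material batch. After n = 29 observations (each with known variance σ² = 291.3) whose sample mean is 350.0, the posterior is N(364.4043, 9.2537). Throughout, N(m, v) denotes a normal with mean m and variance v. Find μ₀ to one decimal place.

With known observation variance, the Normal–Normal posterior has precision τ_n = τ₀ + n/σ² and mean μ_n = (τ₀μ₀ + (n/σ²)x̄)/τ_n.
Here τ₀ = 1/117.5 = 0.008511 and τ_data = 29/291.3 = 0.099554, so τ_n = 0.108065.
Rearranging for μ₀: μ₀ = (μ_n·τ_n − τ_data·x̄)/τ₀ = (364.4043·0.108065 − 0.099554·350.0) / 0.008511 = 4.535451/0.008511 ≈ 532.9.

μ₀ = 532.9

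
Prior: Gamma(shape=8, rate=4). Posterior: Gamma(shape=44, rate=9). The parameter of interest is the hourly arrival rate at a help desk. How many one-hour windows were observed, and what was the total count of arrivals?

n = 5 one-hour windows with total 36 arrivals

A Gamma(α, β) prior (rate parametrization) on a Poisson rate with n observations summing to S gives posterior Gamma(α+S, β+n).
Matching: Σxᵢ = 44 − 8 = 36 and n = 9 − 4 = 5.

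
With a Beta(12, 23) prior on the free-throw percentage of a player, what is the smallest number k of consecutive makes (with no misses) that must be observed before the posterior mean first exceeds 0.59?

After k makes and 0 misses the posterior is Beta(12+k, 23), with mean (12+k)/(12+23+k).
Set (12+k)/(35+k) > 0.59 and solve: k > (0.59·35 − 12)/(1 − 0.59) = 21.098.
The smallest integer exceeding 21.098 is 22, and checking k=22: (34)/(57) = 0.5965 > 0.59.

k = 22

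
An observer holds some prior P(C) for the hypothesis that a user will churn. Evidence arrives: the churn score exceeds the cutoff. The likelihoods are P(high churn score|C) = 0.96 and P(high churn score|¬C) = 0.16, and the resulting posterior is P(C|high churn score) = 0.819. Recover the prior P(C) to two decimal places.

Bayes' rule in odds form gives O(C|E) = O(C)·[P(E|C)/P(E|¬C)], hence O(C) = O(C|E)/LR.
Posterior odds = 0.819/(1−0.819) = 4.5249. LR = 0.96/0.16 = 6.0000.
Prior odds = 4.5249/6.0000 = 0.7541, so P(C) = 0.7541/(1+0.7541) ≈ 0.43.

P(C) = 0.43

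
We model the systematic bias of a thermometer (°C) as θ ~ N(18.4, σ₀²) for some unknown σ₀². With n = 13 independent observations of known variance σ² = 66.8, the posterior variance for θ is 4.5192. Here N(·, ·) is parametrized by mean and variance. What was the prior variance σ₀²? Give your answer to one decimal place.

σ₀² = 37.5

For the Normal–Normal model with known σ², precisions add: τ_n = τ₀ + n/σ².
So 1/σ₀² = 1/4.5192 − 13/66.8 = 0.221278 − 0.194611 = 0.026667.
Hence σ₀² = 1/0.026667 ≈ 37.5.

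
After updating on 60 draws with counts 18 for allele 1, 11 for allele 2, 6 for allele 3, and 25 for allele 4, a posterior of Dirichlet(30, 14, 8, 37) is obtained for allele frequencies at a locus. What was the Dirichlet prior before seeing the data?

For a Dirichlet(α) prior with multinomial counts c, the posterior is Dirichlet(α + c) componentwise.
Subtract each count from the matching posterior parameter: 30−18=12, 14−11=3, 8−6=2, 37−25=12.

Dirichlet(12, 3, 2, 12)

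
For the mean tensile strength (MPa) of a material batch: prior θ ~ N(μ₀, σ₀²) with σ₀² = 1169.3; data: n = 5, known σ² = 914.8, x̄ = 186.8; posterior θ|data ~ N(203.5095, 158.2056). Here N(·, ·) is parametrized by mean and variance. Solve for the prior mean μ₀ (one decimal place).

μ₀ = 310.3

With known observation variance, the Normal–Normal posterior has precision τ_n = τ₀ + n/σ² and mean μ_n = (τ₀μ₀ + (n/σ²)x̄)/τ_n.
Here τ₀ = 1/1169.3 = 0.000855 and τ_data = 5/914.8 = 0.005466, so τ_n = 0.006321.
Rearranging for μ₀: μ₀ = (μ_n·τ_n − τ_data·x̄)/τ₀ = (203.5095·0.006321 − 0.005466·186.8) / 0.000855 = 0.265335/0.000855 ≈ 310.3.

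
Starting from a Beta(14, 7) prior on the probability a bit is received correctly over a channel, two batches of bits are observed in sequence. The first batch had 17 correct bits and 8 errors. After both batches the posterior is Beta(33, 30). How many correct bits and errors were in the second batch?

Because Beta–binomial updating is additive in the counts, the combined data contributed (α_post−α_prior, β_post−β_prior) successes and failures.
Total across both batches: 33−14=19 correct bits, 30−7=23 errors.
Subtract the first batch: 19−17=2 correct bits and 23−8=15 errors.

2 correct bits and 15 errors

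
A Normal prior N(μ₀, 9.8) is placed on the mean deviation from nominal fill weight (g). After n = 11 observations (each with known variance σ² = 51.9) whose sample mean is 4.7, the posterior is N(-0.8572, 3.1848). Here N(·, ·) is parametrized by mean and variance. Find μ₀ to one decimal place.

The posterior mean is a precision-weighted average: μ_n = (τ₀μ₀ + τ_data·x̄)/(τ₀+τ_data), with τ₀=1/σ₀² and τ_data=n/σ².
Here τ₀ = 1/9.8 = 0.102041 and τ_data = 11/51.9 = 0.211946, so τ_n = 0.313987.
Rearranging for μ₀: μ₀ = (μ_n·τ_n − τ_data·x̄)/τ₀ = (-0.8572·0.313987 − 0.211946·4.7) / 0.102041 = -1.265296/0.102041 ≈ -12.4.

μ₀ = -12.4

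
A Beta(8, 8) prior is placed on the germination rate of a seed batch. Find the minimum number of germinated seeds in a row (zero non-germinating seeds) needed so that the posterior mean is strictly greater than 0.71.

k = 12

After k germinated seeds and 0 non-germinating seeds the posterior is Beta(8+k, 8), with mean (8+k)/(8+8+k).
Set (8+k)/(16+k) > 0.71 and solve: k > (0.71·16 − 8)/(1 − 0.71) = 11.586.
The smallest integer exceeding 11.586 is 12.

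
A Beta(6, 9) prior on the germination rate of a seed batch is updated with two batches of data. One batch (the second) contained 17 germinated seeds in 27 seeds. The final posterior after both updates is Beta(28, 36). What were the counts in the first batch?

5 germinated seeds and 17 non-germinating seeds

Because Beta–binomial updating is additive in the counts, the combined data contributed (α_post−α_prior, β_post−β_prior) successes and failures.
Total across both batches: 28−6=22 germinated seeds, 36−9=27 non-germinating seeds.
Subtract the second batch: 22−17=5 germinated seeds and 27−10=17 non-germinating seeds.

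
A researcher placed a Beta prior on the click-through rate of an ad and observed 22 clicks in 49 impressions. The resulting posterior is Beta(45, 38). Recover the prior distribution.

A Beta(a, b) prior with s successes and f failures in binomial data gives a Beta(a+s, b+f) posterior.
So a = 45 − 22 = 23 and b = 38 − 27 = 11.

Beta(23, 11)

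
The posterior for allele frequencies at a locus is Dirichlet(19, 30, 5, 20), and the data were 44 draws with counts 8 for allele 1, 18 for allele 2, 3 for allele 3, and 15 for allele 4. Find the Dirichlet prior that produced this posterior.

Dirichlet(11, 12, 2, 5)

For a Dirichlet(α) prior with multinomial counts c, the posterior is Dirichlet(α + c) componentwise.
Subtract each count from the matching posterior parameter: 19−8=11, 30−18=12, 5−3=2, 20−15=5.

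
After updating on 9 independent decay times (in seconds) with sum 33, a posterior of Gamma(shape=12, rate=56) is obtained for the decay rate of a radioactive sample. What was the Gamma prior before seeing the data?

Gamma–exponential conjugacy: posterior shape = α + n, posterior rate = β + Σtᵢ.
So α = 12 − 9 = 3 and β = 56 − 33 = 23.

Gamma(shape=3, rate=23)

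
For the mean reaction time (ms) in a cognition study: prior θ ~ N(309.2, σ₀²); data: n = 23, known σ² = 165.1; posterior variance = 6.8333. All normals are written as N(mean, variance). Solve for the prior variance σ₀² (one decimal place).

For the Normal–Normal model with known σ², precisions add: τ_n = τ₀ + n/σ².
So 1/σ₀² = 1/6.8333 − 23/165.1 = 0.146342 − 0.139310 = 0.007032.
Hence σ₀² = 1/0.007032 ≈ 142.2.

σ₀² = 142.2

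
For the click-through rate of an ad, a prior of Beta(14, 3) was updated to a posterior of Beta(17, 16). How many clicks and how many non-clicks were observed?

3 clicks and 13 non-clicks

Beta is conjugate to the binomial likelihood: posterior = Beta(a+s, b+f).
So s = 17 − 14 = 3 and f = 16 − 3 = 13.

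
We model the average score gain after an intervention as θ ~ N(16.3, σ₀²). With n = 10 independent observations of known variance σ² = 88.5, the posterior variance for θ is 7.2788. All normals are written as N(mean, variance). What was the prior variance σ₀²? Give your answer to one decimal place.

Posterior precision equals prior precision plus data precision: 1/σ_n² = 1/σ₀² + n/σ².
So 1/σ₀² = 1/7.2788 − 10/88.5 = 0.137385 − 0.112994 = 0.024391.
Hence σ₀² = 1/0.024391 ≈ 41.0.

σ₀² = 41.0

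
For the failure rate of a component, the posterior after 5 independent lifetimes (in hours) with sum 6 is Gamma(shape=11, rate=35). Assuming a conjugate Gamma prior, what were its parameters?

Gamma(shape=6, rate=29)

Gamma–exponential conjugacy: posterior shape = α + n, posterior rate = β + Σtᵢ.
So α = 11 − 5 = 6 and β = 35 − 6 = 29.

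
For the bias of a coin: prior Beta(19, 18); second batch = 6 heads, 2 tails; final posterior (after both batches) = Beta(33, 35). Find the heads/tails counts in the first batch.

8 heads and 15 tails

Sequential conjugate updates are equivalent to a single update on the pooled data, so total successes = posterior α − prior α and total failures = posterior β − prior β.
Total across both batches: 33−19=14 heads, 35−18=17 tails.
Subtract the second batch: 14−6=8 heads and 17−2=15 tails.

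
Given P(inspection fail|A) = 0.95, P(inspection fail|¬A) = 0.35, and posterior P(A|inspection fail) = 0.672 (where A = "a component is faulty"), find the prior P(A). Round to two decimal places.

Bayes' rule in odds form gives O(A|E) = O(A)·[P(E|A)/P(E|¬A)], hence O(A) = O(A|E)/LR.
Posterior odds = 0.672/(1−0.672) = 2.0488. LR = 0.95/0.35 = 2.7143.
Prior odds = 2.0488/2.7143 = 0.7548, so P(A) = 0.7548/(1+0.7548) ≈ 0.43.

P(A) = 0.43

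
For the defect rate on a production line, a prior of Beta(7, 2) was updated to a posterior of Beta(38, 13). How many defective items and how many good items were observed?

Under Beta–binomial conjugacy the posterior parameters are (α+s, β+f).
Match parameters: s=38−7=31, f=13−2=11.

31 defective items and 11 good items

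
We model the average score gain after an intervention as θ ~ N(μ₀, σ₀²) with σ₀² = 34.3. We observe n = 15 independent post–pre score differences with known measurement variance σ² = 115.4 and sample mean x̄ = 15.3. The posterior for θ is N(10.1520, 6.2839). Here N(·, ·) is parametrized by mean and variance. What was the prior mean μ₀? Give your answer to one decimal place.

With known observation variance, the Normal–Normal posterior has precision τ_n = τ₀ + n/σ² and mean μ_n = (τ₀μ₀ + (n/σ²)x̄)/τ_n.
Here τ₀ = 1/34.3 = 0.029155 and τ_data = 15/115.4 = 0.129983, so τ_n = 0.159138.
Rearranging for μ₀: μ₀ = (μ_n·τ_n − τ_data·x̄)/τ₀ = (10.1520·0.159138 − 0.129983·15.3) / 0.029155 = -0.373171/0.029155 ≈ -12.8.

μ₀ = -12.8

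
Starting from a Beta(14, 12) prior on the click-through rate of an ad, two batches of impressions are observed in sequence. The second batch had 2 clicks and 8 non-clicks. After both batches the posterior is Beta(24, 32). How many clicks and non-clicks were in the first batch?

8 clicks and 12 non-clicks

Because Beta–binomial updating is additive in the counts, the combined data contributed (α_post−α_prior, β_post−β_prior) successes and failures.
Total across both batches: 24−14=10 clicks, 32−12=20 non-clicks.
Subtract the second batch: 10−2=8 clicks and 20−8=12 non-clicks.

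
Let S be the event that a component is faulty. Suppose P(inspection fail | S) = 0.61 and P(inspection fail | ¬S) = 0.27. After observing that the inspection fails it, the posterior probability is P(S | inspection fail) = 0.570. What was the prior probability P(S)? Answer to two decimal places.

P(S) = 0.37

In odds form, posterior odds = prior odds × likelihood ratio, so prior odds = posterior odds ÷ LR.
Posterior odds = 0.570/(1−0.570) = 1.3256. LR = 0.61/0.27 = 2.2593.
Prior odds = 1.3256/2.2593 = 0.5867, so P(S) = 0.5867/(1+0.5867) ≈ 0.37.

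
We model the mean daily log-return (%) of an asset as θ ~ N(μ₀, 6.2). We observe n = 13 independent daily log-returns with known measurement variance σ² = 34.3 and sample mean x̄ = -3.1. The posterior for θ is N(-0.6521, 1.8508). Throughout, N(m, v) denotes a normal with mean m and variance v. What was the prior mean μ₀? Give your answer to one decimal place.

μ₀ = 5.1

With known observation variance, the Normal–Normal posterior has precision τ_n = τ₀ + n/σ² and mean μ_n = (τ₀μ₀ + (n/σ²)x̄)/τ_n.
Here τ₀ = 1/6.2 = 0.161290 and τ_data = 13/34.3 = 0.379009, so τ_n = 0.540299.
Rearranging for μ₀: μ₀ = (μ_n·τ_n − τ_data·x̄)/τ₀ = (-0.6521·0.540299 − 0.379009·-3.1) / 0.161290 = 0.822599/0.161290 ≈ 5.1.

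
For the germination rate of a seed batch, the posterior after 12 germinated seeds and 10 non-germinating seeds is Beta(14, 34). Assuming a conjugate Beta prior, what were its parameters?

A Beta(a, b) prior with s successes and f failures in binomial data gives a Beta(a+s, b+f) posterior.
Subtract the data counts: 14−12=2, 34−10=24.

Beta(2, 24)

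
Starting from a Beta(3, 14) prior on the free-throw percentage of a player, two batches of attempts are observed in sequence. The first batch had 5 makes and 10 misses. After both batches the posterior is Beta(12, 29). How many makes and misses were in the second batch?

4 makes and 5 misses

Because Beta–binomial updating is additive in the counts, the combined data contributed (α_post−α_prior, β_post−β_prior) successes and failures.
Total across both batches: 12−3=9 makes, 29−14=15 misses.
Subtract the first batch: 9−5=4 makes and 15−10=5 misses.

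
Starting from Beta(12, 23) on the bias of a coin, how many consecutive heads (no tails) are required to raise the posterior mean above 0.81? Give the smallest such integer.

After k heads and 0 tails the posterior is Beta(12+k, 23), with mean (12+k)/(12+23+k).
Set (12+k)/(35+k) > 0.81 and solve: k > (0.81·35 − 12)/(1 − 0.81) = 86.053.
The smallest integer exceeding 86.053 is 87.

k = 87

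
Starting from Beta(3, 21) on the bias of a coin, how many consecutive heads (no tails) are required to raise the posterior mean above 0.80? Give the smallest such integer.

After k heads and 0 tails the posterior is Beta(3+k, 21), with mean (3+k)/(3+21+k).
Set (3+k)/(24+k) > 0.80 and solve: k > (0.80·24 − 3)/(1 − 0.80) = 81.000.
The smallest integer exceeding 81.000 is 82, and checking k=82: (85)/(106) = 0.8019 > 0.80.

k = 82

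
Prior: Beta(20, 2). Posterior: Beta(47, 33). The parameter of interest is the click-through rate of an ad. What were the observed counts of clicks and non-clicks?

27 clicks and 31 non-clicks

Beta is conjugate to the binomial likelihood: posterior = Beta(a+s, b+f).
So s = 47 − 20 = 27 and f = 33 − 2 = 31.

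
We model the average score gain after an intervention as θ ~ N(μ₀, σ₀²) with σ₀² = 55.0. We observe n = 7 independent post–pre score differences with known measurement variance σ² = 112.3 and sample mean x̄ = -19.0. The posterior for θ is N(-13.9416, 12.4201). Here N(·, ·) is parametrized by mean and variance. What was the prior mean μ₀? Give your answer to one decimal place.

μ₀ = 3.4

The posterior mean is a precision-weighted average: μ_n = (τ₀μ₀ + τ_data·x̄)/(τ₀+τ_data), with τ₀=1/σ₀² and τ_data=n/σ².
Here τ₀ = 1/55.0 = 0.018182 and τ_data = 7/112.3 = 0.062333, so τ_n = 0.080515.
Rearranging for μ₀: μ₀ = (μ_n·τ_n − τ_data·x̄)/τ₀ = (-13.9416·0.080515 − 0.062333·-19.0) / 0.018182 = 0.061819/0.018182 ≈ 3.4.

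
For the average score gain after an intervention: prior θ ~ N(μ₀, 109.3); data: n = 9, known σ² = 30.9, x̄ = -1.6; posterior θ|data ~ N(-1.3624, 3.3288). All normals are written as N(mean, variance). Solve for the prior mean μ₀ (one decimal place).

The posterior mean is a precision-weighted average: μ_n = (τ₀μ₀ + τ_data·x̄)/(τ₀+τ_data), with τ₀=1/σ₀² and τ_data=n/σ².
Here τ₀ = 1/109.3 = 0.009149 and τ_data = 9/30.9 = 0.291262, so τ_n = 0.300411.
Rearranging for μ₀: μ₀ = (μ_n·τ_n − τ_data·x̄)/τ₀ = (-1.3624·0.300411 − 0.291262·-1.6) / 0.009149 = 0.056739/0.009149 ≈ 6.2.

μ₀ = 6.2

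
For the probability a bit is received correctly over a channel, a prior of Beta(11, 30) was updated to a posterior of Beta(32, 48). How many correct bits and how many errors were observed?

21 correct bits and 18 errors

Beta is conjugate to the binomial likelihood: posterior = Beta(α+s, β+f).
So s = 32 − 11 = 21 and f = 48 − 30 = 18.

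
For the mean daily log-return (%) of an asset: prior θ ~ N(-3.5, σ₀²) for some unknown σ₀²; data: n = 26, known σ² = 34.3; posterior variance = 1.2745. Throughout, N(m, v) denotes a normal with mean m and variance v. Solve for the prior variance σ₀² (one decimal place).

Posterior precision equals prior precision plus data precision: 1/σ_n² = 1/σ₀² + n/σ².
So 1/σ₀² = 1/1.2745 − 26/34.3 = 0.784621 − 0.758017 = 0.026604.
Hence σ₀² = 1/0.026604 ≈ 37.6.

σ₀² = 37.6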